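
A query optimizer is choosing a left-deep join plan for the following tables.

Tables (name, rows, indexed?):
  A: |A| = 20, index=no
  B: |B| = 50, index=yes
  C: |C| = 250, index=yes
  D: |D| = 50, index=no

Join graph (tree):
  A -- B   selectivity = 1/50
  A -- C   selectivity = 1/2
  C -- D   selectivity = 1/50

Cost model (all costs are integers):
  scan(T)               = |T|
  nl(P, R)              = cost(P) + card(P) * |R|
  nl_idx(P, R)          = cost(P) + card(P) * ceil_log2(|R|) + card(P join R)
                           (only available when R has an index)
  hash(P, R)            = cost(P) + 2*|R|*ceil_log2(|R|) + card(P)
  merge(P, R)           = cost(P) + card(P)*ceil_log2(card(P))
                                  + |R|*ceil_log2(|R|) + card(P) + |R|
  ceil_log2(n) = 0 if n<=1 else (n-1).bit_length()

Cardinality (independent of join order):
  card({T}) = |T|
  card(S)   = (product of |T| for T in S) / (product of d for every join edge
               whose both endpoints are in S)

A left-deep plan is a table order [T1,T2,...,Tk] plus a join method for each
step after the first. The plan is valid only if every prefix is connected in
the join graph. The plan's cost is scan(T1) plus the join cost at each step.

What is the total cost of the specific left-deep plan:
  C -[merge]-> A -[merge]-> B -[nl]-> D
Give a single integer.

step 1: scan C: cost=250, card=250
step 2: join A via merge
    card(P join A) = 250*20/(2) = 2500
    cost = 250 + 250*8 + 20*5 + 250 + 20 = 2620
step 3: join B via merge
    card(P join B) = 2500*50/(50) = 2500
    cost = 2620 + 2500*12 + 50*6 + 2500 + 50 = 35470
step 4: join D via nl
    card(P join D) = 2500*50/(50) = 2500
    cost = 35470 + 2500*50 = 160470

160470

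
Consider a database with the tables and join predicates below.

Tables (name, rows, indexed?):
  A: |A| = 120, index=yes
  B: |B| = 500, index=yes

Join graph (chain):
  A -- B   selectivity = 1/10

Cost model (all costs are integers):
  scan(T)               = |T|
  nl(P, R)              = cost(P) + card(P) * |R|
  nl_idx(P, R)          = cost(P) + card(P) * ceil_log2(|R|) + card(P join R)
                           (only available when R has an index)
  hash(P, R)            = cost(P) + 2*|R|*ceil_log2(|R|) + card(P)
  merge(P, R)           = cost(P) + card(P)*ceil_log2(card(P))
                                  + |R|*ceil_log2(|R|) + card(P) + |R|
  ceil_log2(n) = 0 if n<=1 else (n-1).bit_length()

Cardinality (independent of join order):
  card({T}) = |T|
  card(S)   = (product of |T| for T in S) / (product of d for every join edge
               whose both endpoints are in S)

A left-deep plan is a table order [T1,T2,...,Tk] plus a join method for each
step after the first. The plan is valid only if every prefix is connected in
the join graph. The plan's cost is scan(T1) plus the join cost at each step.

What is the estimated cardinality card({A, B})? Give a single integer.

6000

Tables in S: A(120), B(500)
Edges inside S: A-B(d=10)
numerator = 120 * 500 = 60000
denominator = 10 = 10
card(S) = 60000 / 10 = 6000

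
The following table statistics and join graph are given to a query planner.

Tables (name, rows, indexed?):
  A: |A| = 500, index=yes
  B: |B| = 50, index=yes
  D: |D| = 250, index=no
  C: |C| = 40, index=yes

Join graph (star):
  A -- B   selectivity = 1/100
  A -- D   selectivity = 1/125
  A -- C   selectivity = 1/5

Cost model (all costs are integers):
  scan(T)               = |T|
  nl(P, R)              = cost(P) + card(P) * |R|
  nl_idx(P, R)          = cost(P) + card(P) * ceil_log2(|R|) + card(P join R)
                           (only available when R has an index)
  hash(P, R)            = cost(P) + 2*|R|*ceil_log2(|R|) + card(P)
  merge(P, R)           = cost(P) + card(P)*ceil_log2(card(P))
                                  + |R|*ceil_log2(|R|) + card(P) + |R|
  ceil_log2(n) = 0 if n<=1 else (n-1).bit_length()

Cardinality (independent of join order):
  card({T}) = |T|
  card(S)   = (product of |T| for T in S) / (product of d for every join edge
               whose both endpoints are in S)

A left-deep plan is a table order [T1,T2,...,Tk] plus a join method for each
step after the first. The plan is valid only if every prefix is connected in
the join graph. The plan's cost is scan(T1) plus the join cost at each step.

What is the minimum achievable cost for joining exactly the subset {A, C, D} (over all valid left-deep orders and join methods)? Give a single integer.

4980

Selinger DP over subsets of {A,C,D}:
  {A}: scan cost=500, card=500
  {D}: scan cost=250, card=250
  {C}: scan cost=40, card=40
  {AD}: card=1000; try (A,nl_idx)→3500, (D,hash)→5000, (A,merge)→7500, (D,merge)→7750, (A,hash)→9500, (A,nl)→125250 …(+1); best=3500 via (A,nl_idx)
  {AC}: card=4000; try (C,hash)→1480, (A,nl_idx)→4400, (A,merge)→5320, (C,merge)→5780, (C,nl_idx)→7500, (A,hash)→9080 …(+2); best=1480 via (C,hash)
  {ACD}: card=8000; try (C,hash)→4980, (D,hash)→9480, (C,merge)→14780, (C,nl_idx)→17500, (C,nl)→43500, (D,merge)→55730 …(+1); best=4980 via (C,hash)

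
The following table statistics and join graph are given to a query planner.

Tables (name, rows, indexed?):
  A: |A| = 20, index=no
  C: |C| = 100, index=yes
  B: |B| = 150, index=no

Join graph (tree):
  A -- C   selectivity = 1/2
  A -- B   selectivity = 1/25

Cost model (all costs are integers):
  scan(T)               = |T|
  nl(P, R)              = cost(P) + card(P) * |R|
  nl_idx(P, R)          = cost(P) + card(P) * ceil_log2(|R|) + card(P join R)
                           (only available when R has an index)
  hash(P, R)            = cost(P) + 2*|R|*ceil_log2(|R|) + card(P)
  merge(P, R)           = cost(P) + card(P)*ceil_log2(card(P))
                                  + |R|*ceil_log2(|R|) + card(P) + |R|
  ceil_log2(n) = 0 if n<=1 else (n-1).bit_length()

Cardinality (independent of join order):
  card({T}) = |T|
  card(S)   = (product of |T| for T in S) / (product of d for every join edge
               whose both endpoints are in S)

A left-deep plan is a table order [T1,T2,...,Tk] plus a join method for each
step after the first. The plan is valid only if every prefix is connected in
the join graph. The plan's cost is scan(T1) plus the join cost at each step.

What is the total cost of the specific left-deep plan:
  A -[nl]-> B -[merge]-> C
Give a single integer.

step 1: scan A: cost=20, card=20
step 2: join B via nl
    card(P join B) = 20*150/(25) = 120
    cost = 20 + 20*150 = 3020
step 3: join C via merge
    card(P join C) = 120*100/(2) = 6000
    cost = 3020 + 120*7 + 100*7 + 120 + 100 = 4780

4780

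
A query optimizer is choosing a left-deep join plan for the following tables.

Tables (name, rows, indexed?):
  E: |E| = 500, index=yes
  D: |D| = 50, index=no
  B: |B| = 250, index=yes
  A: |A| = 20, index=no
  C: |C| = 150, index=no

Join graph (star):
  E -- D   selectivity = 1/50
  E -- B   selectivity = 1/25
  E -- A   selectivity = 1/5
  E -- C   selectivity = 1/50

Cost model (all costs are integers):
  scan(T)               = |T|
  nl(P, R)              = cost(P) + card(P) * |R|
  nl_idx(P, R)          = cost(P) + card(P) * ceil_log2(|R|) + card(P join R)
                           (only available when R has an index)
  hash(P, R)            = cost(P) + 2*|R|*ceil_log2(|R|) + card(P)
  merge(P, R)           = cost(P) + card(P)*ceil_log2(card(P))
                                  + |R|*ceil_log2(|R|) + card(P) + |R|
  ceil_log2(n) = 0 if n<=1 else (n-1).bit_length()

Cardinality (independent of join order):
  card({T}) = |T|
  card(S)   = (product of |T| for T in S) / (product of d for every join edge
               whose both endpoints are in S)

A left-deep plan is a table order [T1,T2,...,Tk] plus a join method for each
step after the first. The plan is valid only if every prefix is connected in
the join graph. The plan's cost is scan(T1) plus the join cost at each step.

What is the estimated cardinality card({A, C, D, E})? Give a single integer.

Tables in S: A(20), C(150), D(50), E(500)
Edges inside S: E-D(d=50), E-A(d=5), E-C(d=50)
numerator = 20 * 150 * 50 * 500 = 75000000
denominator = 50 * 5 * 50 = 12500
card(S) = 75000000 / 12500 = 6000

6000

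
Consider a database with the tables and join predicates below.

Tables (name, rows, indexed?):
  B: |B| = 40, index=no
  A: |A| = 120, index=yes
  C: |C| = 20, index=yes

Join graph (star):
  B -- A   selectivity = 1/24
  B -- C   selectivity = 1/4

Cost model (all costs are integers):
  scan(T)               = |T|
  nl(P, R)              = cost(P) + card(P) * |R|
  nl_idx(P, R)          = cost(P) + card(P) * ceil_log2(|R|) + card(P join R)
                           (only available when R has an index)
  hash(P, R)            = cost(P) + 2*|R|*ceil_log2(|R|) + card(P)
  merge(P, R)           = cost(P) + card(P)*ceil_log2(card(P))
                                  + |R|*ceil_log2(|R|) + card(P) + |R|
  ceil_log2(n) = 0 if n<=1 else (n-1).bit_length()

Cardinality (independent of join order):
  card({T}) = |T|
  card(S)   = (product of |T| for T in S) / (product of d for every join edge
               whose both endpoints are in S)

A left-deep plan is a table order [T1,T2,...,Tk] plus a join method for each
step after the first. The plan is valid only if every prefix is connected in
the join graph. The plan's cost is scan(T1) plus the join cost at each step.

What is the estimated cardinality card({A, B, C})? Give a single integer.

Tables in S: A(120), B(40), C(20)
Edges inside S: B-A(d=24), B-C(d=4)
numerator = 120 * 40 * 20 = 96000
denominator = 24 * 4 = 96
card(S) = 96000 / 96 = 1000

1000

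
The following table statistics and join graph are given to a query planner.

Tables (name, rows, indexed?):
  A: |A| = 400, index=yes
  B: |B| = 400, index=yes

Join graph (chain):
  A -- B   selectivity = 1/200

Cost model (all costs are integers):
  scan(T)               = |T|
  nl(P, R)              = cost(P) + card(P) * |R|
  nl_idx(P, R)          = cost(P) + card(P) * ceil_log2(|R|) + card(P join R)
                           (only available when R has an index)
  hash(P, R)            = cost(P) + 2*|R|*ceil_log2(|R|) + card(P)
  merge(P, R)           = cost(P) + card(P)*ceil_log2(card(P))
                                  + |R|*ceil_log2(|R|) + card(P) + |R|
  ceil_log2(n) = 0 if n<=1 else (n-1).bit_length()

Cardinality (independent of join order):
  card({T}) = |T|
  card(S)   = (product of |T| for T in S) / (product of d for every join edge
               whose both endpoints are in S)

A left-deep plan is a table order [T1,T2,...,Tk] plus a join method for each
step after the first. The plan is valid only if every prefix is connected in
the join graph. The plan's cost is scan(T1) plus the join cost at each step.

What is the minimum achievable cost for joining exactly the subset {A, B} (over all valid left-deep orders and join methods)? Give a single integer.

4800

Selinger DP over subsets of {A,B}:
  {A}: scan cost=400, card=400
  {B}: scan cost=400, card=400
  {AB}: card=800; try (B,nl_idx)→4800, (A,nl_idx)→4800, (B,hash)→8000, (A,hash)→8000, (B,merge)→8400, (A,merge)→8400 …(+2); best=4800 via (B,nl_idx)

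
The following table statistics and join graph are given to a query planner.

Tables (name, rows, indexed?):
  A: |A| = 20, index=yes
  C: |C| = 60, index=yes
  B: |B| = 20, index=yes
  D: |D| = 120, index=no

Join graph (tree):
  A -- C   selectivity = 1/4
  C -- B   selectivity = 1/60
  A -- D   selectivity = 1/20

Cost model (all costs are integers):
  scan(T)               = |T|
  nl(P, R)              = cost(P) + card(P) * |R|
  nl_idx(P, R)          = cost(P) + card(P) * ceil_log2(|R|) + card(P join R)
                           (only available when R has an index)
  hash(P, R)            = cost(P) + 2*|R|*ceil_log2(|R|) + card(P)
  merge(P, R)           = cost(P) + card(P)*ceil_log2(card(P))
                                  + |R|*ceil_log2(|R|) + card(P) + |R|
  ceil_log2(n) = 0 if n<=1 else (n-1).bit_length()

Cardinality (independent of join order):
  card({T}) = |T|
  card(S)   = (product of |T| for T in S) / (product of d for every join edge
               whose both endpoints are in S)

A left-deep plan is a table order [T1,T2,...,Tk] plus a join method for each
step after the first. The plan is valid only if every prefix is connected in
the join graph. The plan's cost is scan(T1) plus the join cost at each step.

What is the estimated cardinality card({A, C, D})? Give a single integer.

1800

Tables in S: A(20), C(60), D(120)
Edges inside S: A-C(d=4), A-D(d=20)
numerator = 20 * 60 * 120 = 144000
denominator = 4 * 20 = 80
card(S) = 144000 / 80 = 1800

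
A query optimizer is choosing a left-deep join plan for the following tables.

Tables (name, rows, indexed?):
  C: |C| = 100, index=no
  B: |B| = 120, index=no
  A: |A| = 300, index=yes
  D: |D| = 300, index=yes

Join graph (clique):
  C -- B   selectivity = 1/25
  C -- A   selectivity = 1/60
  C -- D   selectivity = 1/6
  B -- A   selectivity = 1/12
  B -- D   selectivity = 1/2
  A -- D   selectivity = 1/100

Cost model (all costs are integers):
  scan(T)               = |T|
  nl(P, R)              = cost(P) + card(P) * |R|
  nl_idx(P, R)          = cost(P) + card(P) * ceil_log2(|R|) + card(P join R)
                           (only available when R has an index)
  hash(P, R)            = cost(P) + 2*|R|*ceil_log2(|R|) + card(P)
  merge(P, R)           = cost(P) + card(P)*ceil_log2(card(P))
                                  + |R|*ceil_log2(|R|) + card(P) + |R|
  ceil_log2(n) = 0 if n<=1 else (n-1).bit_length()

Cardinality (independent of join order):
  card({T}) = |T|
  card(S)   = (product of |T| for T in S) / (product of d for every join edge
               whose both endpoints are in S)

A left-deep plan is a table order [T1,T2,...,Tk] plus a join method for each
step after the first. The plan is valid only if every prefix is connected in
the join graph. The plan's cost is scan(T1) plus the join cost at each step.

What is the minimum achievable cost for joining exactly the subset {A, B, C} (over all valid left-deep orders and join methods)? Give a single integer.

Selinger DP over subsets of {A,B,C}:
  {C}: scan cost=100, card=100
  {B}: scan cost=120, card=120
  {A}: scan cost=300, card=300
  {BC}: card=480; try (C,hash)→1640, (B,merge)→1860, (C,merge)→1880, (B,hash)→1880, (B,nl)→12100, (C,nl)→12120; best=1640 via (C,hash)
  {AC}: card=500; try (A,nl_idx)→1500, (C,hash)→2000, (A,merge)→3900, (C,merge)→4100, (A,hash)→5600, (A,nl)→30100 …(+1); best=1500 via (A,nl_idx)
  {AB}: card=3000; try (B,hash)→2280, (A,merge)→4080, (A,nl_idx)→4200, (B,merge)→4260, (A,hash)→5640, (A,nl)→36120 …(+1); best=2280 via (B,hash)
  {ABC}: card=200; try (B,hash)→3680, (A,nl_idx)→6160, (C,hash)→6680, (B,merge)→7460, (A,hash)→7520, (A,merge)→9440 …(+4); best=3680 via (B,hash)

3680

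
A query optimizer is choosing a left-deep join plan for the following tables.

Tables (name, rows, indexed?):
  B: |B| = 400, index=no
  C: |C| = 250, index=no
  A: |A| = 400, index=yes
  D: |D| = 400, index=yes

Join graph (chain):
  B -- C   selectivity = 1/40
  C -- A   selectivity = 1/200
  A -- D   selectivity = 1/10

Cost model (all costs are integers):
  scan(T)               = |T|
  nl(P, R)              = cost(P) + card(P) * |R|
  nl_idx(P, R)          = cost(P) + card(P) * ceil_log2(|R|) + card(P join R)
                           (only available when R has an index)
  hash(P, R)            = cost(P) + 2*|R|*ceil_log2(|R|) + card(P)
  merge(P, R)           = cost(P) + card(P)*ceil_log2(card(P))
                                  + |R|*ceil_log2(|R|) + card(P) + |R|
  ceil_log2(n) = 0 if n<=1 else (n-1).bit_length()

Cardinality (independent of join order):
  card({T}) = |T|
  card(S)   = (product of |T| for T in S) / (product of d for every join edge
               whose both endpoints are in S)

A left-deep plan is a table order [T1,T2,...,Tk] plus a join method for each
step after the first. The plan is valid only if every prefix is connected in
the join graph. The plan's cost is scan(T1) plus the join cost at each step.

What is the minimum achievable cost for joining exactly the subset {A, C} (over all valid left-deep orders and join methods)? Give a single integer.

Selinger DP over subsets of {A,C}:
  {C}: scan cost=250, card=250
  {A}: scan cost=400, card=400
  {AC}: card=500; try (A,nl_idx)→3000, (C,hash)→4800, (A,merge)→6500, (C,merge)→6650, (A,hash)→7700, (A,nl)→100250 …(+1); best=3000 via (A,nl_idx)

3000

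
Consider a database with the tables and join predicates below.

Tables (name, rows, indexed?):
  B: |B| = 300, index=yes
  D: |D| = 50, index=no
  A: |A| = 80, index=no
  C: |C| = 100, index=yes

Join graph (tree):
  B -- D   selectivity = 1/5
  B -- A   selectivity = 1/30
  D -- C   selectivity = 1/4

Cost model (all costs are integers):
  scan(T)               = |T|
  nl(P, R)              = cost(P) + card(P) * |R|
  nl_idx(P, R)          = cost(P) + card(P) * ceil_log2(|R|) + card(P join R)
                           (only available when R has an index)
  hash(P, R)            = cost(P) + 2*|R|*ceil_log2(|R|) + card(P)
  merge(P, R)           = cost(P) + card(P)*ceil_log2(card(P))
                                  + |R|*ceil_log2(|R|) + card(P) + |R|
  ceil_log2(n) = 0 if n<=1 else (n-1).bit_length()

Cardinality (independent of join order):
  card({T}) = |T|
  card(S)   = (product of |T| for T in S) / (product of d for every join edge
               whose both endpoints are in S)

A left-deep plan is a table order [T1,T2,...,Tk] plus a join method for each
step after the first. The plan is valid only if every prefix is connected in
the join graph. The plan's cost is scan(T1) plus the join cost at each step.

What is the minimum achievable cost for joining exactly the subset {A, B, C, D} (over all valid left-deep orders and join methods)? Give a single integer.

12400

Selinger DP over subsets of {A,B,C,D}:
  {B}: scan cost=300, card=300
  {D}: scan cost=50, card=50
  {A}: scan cost=80, card=80
  {C}: scan cost=100, card=100
  {BD}: card=3000; try (D,hash)→1200, (B,merge)→3400, (B,nl_idx)→3500, (D,merge)→3650, (B,hash)→5500, (B,nl)→15050 …(+1); best=1200 via (D,hash)
  {AB}: card=800; try (B,nl_idx)→1600, (A,hash)→1720, (B,merge)→3720, (A,merge)→3940, (B,hash)→5560, (B,nl)→24080 …(+1); best=1600 via (B,nl_idx)
  {CD}: card=1250; try (D,hash)→800, (C,merge)→1200, (D,merge)→1250, (C,hash)→1500, (C,nl_idx)→1650, (C,nl)→5050 …(+1); best=800 via (D,hash)
  {ABD}: card=8000; try (D,hash)→3000, (A,hash)→5320, (D,merge)→10750, (A,merge)→40840, (D,nl)→41600, (A,nl)→241200; best=3000 via (D,hash)
  {BCD}: card=75000; try (C,hash)→5600, (B,hash)→7450, (B,merge)→18800, (C,merge)→41000, (B,nl_idx)→87050, (C,nl_idx)→97200 …(+2); best=5600 via (C,hash)
  {ABCD}: card=200000; try (C,hash)→12400, (A,hash)→81720, (C,merge)→115800, (C,nl_idx)→259000, (C,nl)→803000, (A,merge)→1356240 …(+1); best=12400 via (C,hash)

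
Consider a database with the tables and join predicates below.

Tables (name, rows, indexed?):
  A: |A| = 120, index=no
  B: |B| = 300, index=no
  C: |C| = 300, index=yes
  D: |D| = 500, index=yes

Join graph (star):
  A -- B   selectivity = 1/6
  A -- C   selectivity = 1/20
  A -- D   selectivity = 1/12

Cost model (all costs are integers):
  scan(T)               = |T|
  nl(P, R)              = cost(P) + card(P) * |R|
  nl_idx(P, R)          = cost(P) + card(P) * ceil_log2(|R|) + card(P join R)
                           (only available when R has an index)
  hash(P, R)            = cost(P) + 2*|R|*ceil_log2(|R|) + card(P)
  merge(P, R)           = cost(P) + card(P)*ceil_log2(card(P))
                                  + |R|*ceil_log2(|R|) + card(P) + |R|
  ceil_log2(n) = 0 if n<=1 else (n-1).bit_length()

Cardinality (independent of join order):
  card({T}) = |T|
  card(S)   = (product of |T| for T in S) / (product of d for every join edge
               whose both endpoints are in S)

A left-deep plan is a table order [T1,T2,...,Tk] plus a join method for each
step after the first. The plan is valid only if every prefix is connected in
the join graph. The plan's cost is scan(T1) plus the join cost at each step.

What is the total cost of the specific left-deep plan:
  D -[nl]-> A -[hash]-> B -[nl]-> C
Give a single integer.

75070900

step 1: scan D: cost=500, card=500
step 2: join A via nl
    card(P join A) = 500*120/(12) = 5000
    cost = 500 + 500*120 = 60500
step 3: join B via hash
    card(P join B) = 5000*300/(6) = 250000
    cost = 60500 + 2*300*9 + 5000 = 70900
step 4: join C via nl
    card(P join C) = 250000*300/(20) = 3750000
    cost = 70900 + 250000*300 = 75070900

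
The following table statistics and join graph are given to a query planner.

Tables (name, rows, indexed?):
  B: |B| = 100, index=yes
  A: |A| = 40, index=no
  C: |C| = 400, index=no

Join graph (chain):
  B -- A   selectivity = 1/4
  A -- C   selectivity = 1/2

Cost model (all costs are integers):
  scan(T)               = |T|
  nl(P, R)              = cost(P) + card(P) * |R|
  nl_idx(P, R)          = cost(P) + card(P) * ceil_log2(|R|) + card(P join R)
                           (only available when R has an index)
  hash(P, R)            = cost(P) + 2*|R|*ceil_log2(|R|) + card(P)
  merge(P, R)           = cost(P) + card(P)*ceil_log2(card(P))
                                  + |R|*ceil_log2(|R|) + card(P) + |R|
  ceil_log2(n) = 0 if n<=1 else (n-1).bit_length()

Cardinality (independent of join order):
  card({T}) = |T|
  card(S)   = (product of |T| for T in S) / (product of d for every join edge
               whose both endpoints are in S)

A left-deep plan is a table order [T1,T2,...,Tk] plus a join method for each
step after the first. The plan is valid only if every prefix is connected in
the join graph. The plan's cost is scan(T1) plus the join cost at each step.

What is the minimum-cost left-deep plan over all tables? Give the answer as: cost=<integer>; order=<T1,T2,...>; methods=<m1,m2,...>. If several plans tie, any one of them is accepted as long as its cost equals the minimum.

cost=8880; order=B,A,C; methods=hash,hash

Selinger DP (subsets sized 1..n):
  {B}: scan cost=100, card=100
  {A}: scan cost=40, card=40
  {C}: scan cost=400, card=400
  {AB}: card=1000; try (A,hash)→680, (B,merge)→1120, (A,merge)→1180, (B,nl_idx)→1320, (B,hash)→1480, (B,nl)→4040 …(+1); best=680 via (A,hash)
  {AC}: card=8000; try (A,hash)→1280, (C,merge)→4320, (A,merge)→4680, (C,hash)→7280, (C,nl)→16040, (A,nl)→16400; best=1280 via (A,hash)
  {ABC}: card=200000; try (C,hash)→8880, (B,hash)→10680, (C,merge)→15680, (B,merge)→114080, (B,nl_idx)→257280, (C,nl)→400680 …(+1); best=8880 via (C,hash)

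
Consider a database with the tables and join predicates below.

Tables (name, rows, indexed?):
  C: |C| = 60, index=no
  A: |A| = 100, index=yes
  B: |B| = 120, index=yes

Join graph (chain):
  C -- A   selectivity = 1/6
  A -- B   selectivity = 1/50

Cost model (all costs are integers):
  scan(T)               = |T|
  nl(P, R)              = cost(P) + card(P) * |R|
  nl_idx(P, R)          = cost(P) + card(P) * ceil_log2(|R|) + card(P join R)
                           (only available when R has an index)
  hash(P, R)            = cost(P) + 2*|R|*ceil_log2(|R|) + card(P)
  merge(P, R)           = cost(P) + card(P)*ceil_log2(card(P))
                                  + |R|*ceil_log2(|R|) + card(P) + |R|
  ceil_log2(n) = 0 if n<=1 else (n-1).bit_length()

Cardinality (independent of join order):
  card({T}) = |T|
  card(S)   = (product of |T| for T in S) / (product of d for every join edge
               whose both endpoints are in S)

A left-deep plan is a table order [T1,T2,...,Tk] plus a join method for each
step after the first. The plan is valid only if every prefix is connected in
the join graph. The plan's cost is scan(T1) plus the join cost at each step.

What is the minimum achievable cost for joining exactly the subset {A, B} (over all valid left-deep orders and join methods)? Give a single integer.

Selinger DP over subsets of {A,B}:
  {A}: scan cost=100, card=100
  {B}: scan cost=120, card=120
  {AB}: card=240; try (B,nl_idx)→1040, (A,nl_idx)→1200, (A,hash)→1640, (B,merge)→1860, (B,hash)→1880, (A,merge)→1880 …(+2); best=1040 via (B,nl_idx)

1040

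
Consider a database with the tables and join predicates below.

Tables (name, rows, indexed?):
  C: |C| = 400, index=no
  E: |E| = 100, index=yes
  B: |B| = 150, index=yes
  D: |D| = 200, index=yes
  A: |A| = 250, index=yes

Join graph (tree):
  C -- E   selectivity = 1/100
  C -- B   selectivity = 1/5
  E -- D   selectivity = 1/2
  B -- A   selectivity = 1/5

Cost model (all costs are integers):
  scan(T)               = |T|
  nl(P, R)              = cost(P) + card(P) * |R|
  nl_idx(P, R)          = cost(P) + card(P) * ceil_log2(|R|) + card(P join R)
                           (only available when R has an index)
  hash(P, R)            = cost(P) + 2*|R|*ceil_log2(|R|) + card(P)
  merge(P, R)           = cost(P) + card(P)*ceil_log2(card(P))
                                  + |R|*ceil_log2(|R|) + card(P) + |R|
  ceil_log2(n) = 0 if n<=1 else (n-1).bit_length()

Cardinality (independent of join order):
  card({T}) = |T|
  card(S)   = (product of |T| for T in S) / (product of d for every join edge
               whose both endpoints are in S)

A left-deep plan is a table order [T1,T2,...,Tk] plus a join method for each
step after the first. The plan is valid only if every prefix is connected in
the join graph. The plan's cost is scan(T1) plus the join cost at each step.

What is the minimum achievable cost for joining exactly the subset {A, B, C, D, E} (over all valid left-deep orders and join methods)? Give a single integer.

Selinger DP over subsets of {A,B,C,D,E}:
  {C}: scan cost=400, card=400
  {E}: scan cost=100, card=100
  {B}: scan cost=150, card=150
  {D}: scan cost=200, card=200
  {A}: scan cost=250, card=250
  {CE}: card=400; try (E,hash)→2200, (E,nl_idx)→3600, (C,merge)→4900, (E,merge)→5200, (C,hash)→7400, (C,nl)→40100 …(+1); best=2200 via (E,hash)
  {BC}: card=12000; try (B,hash)→3200, (C,merge)→5500, (B,merge)→5750, (C,hash)→7500, (B,nl_idx)→15600, (C,nl)→60150 …(+1); best=3200 via (B,hash)
  {DE}: card=10000; try (E,hash)→1800, (D,merge)→2700, (E,merge)→2800, (D,hash)→3400, (D,nl_idx)→10900, (E,nl_idx)→11600 …(+2); best=1800 via (E,hash)
  {AB}: card=7500; try (B,hash)→2900, (A,merge)→3750, (B,merge)→3850, (A,hash)→4300, (A,nl_idx)→8850, (B,nl_idx)→9750 …(+2); best=2900 via (B,hash)
  {BCE}: card=12000; try (B,hash)→5000, (B,merge)→7550, (E,hash)→16600, (B,nl_idx)→17400, (B,nl)→62200, (E,nl_idx)→99200 …(+2); best=5000 via (B,hash)
  {CDE}: card=40000; try (D,hash)→5800, (D,merge)→8000, (C,hash)→19000, (D,nl_idx)→45400, (D,nl)→82200, (C,merge)→155800 …(+1); best=5800 via (D,hash)
  {ABC}: card=600000; try (C,hash)→17600, (A,hash)→19200, (C,merge)→111900, (A,merge)→185450, (A,nl_idx)→699200, (C,nl)→3002900 …(+1); best=17600 via (C,hash)
  {BCDE}: card=1200000; try (D,hash)→20200, (B,hash)→48200, (D,merge)→186800, (B,merge)→687150, (D,nl_idx)→1301000, (B,nl_idx)→1525800 …(+2); best=20200 via (D,hash)
  {ABCE}: card=600000; try (A,hash)→21000, (A,merge)→187250, (E,hash)→619000, (A,nl_idx)→701000, (A,nl)→3005000, (E,nl_idx)→4817600 …(+2); best=21000 via (A,hash)
  {ABCDE}: card=60000000; try (D,hash)→624200, (A,hash)→1224200, (D,merge)→12622800, (A,merge)→26422450, (D,nl_idx)→64821000, (A,nl_idx)→69620200 …(+2); best=624200 via (D,hash)

624200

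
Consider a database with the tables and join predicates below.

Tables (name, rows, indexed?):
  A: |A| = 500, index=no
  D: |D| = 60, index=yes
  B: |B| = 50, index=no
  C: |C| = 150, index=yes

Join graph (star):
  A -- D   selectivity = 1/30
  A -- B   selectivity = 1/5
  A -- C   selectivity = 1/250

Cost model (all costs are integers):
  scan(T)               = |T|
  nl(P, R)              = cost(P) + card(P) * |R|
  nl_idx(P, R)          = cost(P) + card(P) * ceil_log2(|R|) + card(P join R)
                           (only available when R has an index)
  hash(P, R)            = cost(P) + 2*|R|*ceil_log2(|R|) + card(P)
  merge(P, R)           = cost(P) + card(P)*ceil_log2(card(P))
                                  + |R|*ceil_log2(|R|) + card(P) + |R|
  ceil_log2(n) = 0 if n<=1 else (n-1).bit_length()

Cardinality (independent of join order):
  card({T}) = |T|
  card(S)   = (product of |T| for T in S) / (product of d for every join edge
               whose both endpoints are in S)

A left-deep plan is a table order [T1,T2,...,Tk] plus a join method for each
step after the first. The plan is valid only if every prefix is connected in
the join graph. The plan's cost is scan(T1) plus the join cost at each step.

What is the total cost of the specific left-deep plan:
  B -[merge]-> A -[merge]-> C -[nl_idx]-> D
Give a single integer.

step 1: scan B: cost=50, card=50
step 2: join A via merge
    card(P join A) = 50*500/(5) = 5000
    cost = 50 + 50*6 + 500*9 + 50 + 500 = 5400
step 3: join C via merge
    card(P join C) = 5000*150/(250) = 3000
    cost = 5400 + 5000*13 + 150*8 + 5000 + 150 = 76750
step 4: join D via nl_idx
    card(P join D) = 3000*60/(30) = 6000
    cost = 76750 + 3000*6 + 6000 = 100750

100750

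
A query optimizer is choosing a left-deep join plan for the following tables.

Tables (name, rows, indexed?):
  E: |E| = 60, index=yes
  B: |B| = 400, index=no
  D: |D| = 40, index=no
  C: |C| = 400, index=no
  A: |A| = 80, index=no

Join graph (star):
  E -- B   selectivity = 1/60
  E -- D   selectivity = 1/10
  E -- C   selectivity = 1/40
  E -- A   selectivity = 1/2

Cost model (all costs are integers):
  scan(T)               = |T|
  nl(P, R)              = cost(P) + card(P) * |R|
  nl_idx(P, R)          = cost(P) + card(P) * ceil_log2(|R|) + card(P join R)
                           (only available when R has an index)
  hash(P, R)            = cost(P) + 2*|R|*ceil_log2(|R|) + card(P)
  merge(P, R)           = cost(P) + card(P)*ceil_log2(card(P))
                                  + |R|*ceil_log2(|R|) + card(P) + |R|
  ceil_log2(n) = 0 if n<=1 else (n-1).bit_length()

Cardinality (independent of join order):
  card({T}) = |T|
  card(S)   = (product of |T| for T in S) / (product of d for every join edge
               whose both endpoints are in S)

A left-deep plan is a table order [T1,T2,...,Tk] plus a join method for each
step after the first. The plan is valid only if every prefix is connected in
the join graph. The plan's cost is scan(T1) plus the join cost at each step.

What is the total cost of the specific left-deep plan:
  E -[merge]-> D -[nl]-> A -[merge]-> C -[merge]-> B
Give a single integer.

1899960

step 1: scan E: cost=60, card=60
step 2: join D via merge
    card(P join D) = 60*40/(10) = 240
    cost = 60 + 60*6 + 40*6 + 60 + 40 = 760
step 3: join A via nl
    card(P join A) = 240*80/(2) = 9600
    cost = 760 + 240*80 = 19960
step 4: join C via merge
    card(P join C) = 9600*400/(40) = 96000
    cost = 19960 + 9600*14 + 400*9 + 9600 + 400 = 167960
step 5: join B via merge
    card(P join B) = 96000*400/(60) = 640000
    cost = 167960 + 96000*17 + 400*9 + 96000 + 400 = 1899960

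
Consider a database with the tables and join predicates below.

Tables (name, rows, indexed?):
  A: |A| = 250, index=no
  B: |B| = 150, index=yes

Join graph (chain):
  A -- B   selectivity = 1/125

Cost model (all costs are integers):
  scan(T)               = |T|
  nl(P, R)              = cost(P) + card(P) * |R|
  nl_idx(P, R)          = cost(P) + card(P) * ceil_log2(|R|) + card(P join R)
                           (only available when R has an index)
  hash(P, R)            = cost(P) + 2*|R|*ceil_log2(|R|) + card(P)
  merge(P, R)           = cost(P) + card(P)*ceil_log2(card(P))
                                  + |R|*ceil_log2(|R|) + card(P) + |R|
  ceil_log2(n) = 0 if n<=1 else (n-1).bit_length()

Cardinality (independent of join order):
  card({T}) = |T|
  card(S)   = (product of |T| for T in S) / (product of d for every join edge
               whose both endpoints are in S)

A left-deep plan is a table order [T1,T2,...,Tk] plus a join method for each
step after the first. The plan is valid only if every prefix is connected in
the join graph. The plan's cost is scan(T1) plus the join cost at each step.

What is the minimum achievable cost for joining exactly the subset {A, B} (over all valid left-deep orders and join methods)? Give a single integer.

Selinger DP over subsets of {A,B}:
  {A}: scan cost=250, card=250
  {B}: scan cost=150, card=150
  {AB}: card=300; try (B,nl_idx)→2550, (B,hash)→2900, (A,merge)→3750, (B,merge)→3850, (A,hash)→4300, (A,nl)→37650 …(+1); best=2550 via (B,nl_idx)

2550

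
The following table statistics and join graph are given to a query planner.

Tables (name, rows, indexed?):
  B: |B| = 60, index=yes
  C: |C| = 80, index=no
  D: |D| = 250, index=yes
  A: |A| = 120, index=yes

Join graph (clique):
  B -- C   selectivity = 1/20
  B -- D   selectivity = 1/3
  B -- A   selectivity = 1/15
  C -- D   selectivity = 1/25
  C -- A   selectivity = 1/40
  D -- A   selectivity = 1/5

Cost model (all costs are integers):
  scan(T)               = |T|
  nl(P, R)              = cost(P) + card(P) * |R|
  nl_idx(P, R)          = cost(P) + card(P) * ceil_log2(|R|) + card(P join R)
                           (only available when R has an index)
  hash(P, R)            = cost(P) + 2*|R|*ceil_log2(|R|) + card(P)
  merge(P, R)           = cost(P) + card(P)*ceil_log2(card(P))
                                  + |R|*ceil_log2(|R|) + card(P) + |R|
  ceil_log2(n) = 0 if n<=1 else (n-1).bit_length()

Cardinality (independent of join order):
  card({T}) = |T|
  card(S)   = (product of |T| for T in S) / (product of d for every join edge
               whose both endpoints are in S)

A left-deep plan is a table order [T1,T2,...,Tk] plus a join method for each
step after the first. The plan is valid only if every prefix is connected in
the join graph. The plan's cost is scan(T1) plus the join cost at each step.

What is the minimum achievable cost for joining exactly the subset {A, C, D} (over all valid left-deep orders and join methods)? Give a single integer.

3280

Selinger DP over subsets of {A,C,D}:
  {C}: scan cost=80, card=80
  {D}: scan cost=250, card=250
  {A}: scan cost=120, card=120
  {CD}: card=800; try (D,nl_idx)→1520, (C,hash)→1620, (D,merge)→2970, (C,merge)→3140, (D,hash)→4160, (D,nl)→20080 …(+1); best=1520 via (D,nl_idx)
  {AC}: card=240; try (A,nl_idx)→880, (C,hash)→1360, (A,merge)→1680, (C,merge)→1720, (A,hash)→1840, (A,nl)→9680 …(+1); best=880 via (A,nl_idx)
  {AD}: card=6000; try (A,hash)→2180, (D,merge)→3330, (A,merge)→3460, (D,hash)→4240, (D,nl_idx)→7080, (A,nl_idx)→8000 …(+2); best=2180 via (A,hash)
  {ACD}: card=480; try (D,nl_idx)→3280, (A,hash)→4000, (D,hash)→5120, (D,merge)→5290, (A,nl_idx)→7600, (C,hash)→9300 …(+5); best=3280 via (D,nl_idx)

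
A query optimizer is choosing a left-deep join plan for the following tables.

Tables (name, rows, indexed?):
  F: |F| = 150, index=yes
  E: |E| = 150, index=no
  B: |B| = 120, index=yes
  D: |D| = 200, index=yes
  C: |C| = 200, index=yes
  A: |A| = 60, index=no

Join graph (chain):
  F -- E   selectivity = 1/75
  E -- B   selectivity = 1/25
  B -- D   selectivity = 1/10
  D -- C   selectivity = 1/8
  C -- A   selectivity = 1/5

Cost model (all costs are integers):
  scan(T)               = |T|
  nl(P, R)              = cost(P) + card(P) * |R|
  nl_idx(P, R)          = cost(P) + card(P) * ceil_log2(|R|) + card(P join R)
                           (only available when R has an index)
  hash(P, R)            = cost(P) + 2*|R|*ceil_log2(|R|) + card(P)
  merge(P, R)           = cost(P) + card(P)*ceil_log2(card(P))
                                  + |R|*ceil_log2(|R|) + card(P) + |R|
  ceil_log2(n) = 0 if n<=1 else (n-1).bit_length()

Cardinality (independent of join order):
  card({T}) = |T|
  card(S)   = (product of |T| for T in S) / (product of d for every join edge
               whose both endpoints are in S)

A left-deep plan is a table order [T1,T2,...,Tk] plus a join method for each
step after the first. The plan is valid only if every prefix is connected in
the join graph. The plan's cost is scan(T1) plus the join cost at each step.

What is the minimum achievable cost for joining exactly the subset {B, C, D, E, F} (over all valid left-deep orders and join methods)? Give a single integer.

Selinger DP over subsets of {B,C,D,E,F}:
  {F}: scan cost=150, card=150
  {E}: scan cost=150, card=150
  {B}: scan cost=120, card=120
  {D}: scan cost=200, card=200
  {C}: scan cost=200, card=200
  {EF}: card=300; try (F,nl_idx)→1650, (F,hash)→2700, (E,hash)→2700, (F,merge)→2850, (E,merge)→2850, (F,nl)→22650 …(+1); best=1650 via (F,nl_idx)
  {BE}: card=720; try (B,nl_idx)→1920, (B,hash)→1980, (E,merge)→2430, (B,merge)→2460, (E,hash)→2640, (E,nl)→18120 …(+1); best=1920 via (B,nl_idx)
  {BD}: card=2400; try (B,hash)→2080, (D,merge)→2880, (B,merge)→2960, (D,hash)→3440, (D,nl_idx)→3480, (B,nl_idx)→4000 …(+2); best=2080 via (B,hash)
  {CD}: card=5000; try (D,hash)→3600, (C,hash)→3600, (D,merge)→3800, (C,merge)→3800, (D,nl_idx)→6800, (C,nl_idx)→6800 …(+2); best=3600 via (D,hash)
  {BEF}: card=1440; try (B,hash)→3630, (F,hash)→5040, (B,nl_idx)→5190, (B,merge)→5610, (F,nl_idx)→9120, (F,merge)→11190 …(+2); best=3630 via (B,hash)
  {BDE}: card=14400; try (D,hash)→5840, (E,hash)→6880, (D,merge)→11640, (D,nl_idx)→22080, (E,merge)→34630, (D,nl)→145920 …(+1); best=5840 via (D,hash)
  {BCD}: card=60000; try (C,hash)→7680, (B,hash)→10280, (C,merge)→35080, (B,merge)→74560, (C,nl_idx)→81280, (B,nl_idx)→98600 …(+2); best=7680 via (C,hash)
  {BDEF}: card=28800; try (D,hash)→8270, (F,hash)→22640, (D,merge)→22710, (D,nl_idx)→43950, (F,nl_idx)→149840, (F,merge)→223190 …(+2); best=8270 via (D,hash)
  {BCDE}: card=360000; try (C,hash)→23440, (E,hash)→70080, (C,merge)→223640, (C,nl_idx)→481040, (E,merge)→1029030, (C,nl)→2885840 …(+1); best=23440 via (C,hash)
  {BCDEF}: card=720000; try (C,hash)→40270, (F,hash)→385840, (C,merge)→470870, (C,nl_idx)→958670, (F,nl_idx)→3623440, (C,nl)→5768270 …(+2); best=40270 via (C,hash)

40270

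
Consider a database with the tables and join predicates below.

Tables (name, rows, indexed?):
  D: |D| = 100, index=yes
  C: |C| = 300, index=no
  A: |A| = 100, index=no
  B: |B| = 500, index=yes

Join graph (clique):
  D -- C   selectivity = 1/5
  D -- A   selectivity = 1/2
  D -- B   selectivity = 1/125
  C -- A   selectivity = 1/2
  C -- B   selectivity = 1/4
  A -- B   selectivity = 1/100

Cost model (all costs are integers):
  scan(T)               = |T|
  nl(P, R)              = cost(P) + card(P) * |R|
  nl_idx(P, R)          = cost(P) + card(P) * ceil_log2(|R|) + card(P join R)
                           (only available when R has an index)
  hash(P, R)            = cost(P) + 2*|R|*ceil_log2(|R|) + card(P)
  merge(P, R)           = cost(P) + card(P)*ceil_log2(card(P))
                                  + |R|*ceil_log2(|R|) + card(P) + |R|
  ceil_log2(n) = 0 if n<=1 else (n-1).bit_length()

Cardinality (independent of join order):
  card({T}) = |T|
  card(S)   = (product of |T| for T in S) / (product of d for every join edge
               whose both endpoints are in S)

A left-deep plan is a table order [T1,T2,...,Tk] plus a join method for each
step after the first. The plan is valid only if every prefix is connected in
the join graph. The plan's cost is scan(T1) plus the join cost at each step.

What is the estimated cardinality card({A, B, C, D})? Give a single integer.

Tables in S: A(100), B(500), C(300), D(100)
Edges inside S: D-C(d=5), D-A(d=2), D-B(d=125), C-A(d=2), C-B(d=4), A-B(d=100)
numerator = 100 * 500 * 300 * 100 = 1500000000
denominator = 5 * 2 * 125 * 2 * 4 * 100 = 1000000
card(S) = 1500000000 / 1000000 = 1500

1500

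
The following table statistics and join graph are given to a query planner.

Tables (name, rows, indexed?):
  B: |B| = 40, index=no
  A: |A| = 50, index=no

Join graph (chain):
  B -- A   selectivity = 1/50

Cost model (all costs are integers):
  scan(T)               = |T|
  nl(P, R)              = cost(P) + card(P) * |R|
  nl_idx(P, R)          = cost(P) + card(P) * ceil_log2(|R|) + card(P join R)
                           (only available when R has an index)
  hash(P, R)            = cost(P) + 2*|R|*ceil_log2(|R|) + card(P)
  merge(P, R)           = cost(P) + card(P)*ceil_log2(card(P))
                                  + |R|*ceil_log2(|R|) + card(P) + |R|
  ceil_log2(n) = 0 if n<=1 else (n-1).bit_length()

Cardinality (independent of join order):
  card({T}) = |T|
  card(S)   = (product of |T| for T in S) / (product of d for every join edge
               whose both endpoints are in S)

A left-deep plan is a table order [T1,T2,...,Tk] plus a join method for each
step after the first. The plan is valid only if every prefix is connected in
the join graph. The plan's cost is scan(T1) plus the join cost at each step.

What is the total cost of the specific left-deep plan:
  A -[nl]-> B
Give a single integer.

2050

step 1: scan A: cost=50, card=50
step 2: join B via nl
    card(P join B) = 50*40/(50) = 40
    cost = 50 + 50*40 = 2050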